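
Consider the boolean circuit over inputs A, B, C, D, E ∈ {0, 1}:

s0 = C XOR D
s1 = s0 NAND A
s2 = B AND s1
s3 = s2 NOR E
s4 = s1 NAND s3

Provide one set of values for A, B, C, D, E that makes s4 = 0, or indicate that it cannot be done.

A=0, B=0, C=1, D=0, E=0

s4 = s1 NAND s3 must be 0, so both s1 = 1 and s3 = 1.
s1 = s0 NAND A must be 1, so at least one of s0, A is 0.
s3 = s2 NOR E must be 1, so both s2 = 0 and E = 0.
Check with A=0, B=0, C=1, D=0, E=0:
s0 = C XOR D = 1 XOR 0 = 1
s1 = s0 NAND A = 1 NAND 0 = 1
s2 = B AND s1 = 0 AND 1 = 0
s3 = s2 NOR E = 0 NOR 0 = 1
s4 = s1 NAND s3 = 1 NAND 1 = 0
So s4 = 0 as required.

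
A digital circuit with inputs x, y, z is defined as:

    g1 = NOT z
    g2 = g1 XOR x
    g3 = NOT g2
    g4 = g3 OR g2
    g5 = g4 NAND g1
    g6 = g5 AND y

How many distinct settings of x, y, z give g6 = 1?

g6 = g5 AND y must be 1, so both g5 = 1 and y = 1.
g5 = g4 NAND g1 must be 1, so at least one of g4, g1 is 0.
Satisfying assignments:
  x=0, y=1, z=1
  x=1, y=1, z=1

2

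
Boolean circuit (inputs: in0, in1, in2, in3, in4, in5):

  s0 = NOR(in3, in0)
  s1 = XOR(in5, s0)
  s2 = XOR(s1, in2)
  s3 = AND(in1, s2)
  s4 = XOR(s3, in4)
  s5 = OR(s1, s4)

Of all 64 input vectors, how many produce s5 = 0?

s5 = OR(s1, s4) must be 0, so both s1 = 0 and s4 = 0.
s1 = XOR(in5, s0) must be 0, so in5 and s0 are equal.
Enumerating the 64 input combinations, 16 give s5 = 0 and 48 give s5 = 1.

16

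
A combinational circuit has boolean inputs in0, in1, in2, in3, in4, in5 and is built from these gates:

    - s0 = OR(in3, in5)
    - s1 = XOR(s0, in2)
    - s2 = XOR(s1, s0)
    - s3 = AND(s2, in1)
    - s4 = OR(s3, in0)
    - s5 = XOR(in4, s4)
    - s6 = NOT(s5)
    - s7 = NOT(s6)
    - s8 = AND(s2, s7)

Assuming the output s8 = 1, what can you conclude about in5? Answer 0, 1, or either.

either

Both values of in5 occur among assignments with s8 = 1:
  in5=0: in0=0, in1=0, in2=1, in3=0, in4=1, in5=0
  in5=1: in0=0, in1=0, in2=1, in3=0, in4=1, in5=1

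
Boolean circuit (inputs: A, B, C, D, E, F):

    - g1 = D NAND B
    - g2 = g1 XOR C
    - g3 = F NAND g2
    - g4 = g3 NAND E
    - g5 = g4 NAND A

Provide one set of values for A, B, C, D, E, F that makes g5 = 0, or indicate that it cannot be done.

A=1, B=0, C=0, D=0, E=0, F=0

Check with A=1, B=0, C=0, D=0, E=0, F=0:
g1 = D NAND B = 0 NAND 0 = 1
g2 = g1 XOR C = 1 XOR 0 = 1
g3 = F NAND g2 = 0 NAND 1 = 1
g4 = g3 NAND E = 1 NAND 0 = 1
g5 = g4 NAND A = 1 NAND 1 = 0
So g5 = 0 as required.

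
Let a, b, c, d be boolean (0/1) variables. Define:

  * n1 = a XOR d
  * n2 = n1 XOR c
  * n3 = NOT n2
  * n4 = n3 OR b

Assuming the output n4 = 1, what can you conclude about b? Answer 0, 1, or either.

either

Both values of b occur among assignments with n4 = 1:
  b=0: a=0, b=0, c=0, d=0
  b=1: a=0, b=1, c=0, d=0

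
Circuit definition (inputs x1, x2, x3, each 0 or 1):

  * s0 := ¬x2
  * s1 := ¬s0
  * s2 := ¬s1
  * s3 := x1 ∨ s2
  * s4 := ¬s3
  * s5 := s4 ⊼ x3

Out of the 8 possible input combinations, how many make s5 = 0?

1

s5 = s4 ⊼ x3 must be 0, so both s4 = 1 and x3 = 1.
Satisfying assignments:
  x1=0, x2=1, x3=1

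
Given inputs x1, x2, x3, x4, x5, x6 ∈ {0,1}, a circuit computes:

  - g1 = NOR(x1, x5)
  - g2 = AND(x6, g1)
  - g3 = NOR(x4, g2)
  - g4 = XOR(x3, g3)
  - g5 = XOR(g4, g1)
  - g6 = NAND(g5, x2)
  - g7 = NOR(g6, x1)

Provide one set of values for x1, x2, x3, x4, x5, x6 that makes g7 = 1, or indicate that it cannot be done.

Check with x1=0, x2=1, x3=1, x4=1, x5=1, x6=1:
g1 = NOR(x1, x5) = NOR(0, 1) = 0
g2 = AND(x6, g1) = AND(1, 0) = 0
g3 = NOR(x4, g2) = NOR(1, 0) = 0
g4 = XOR(x3, g3) = XOR(1, 0) = 1
g5 = XOR(g4, g1) = XOR(1, 0) = 1
g6 = NAND(g5, x2) = NAND(1, 1) = 0
g7 = NOR(g6, x1) = NOR(0, 0) = 1
So g7 = 1 as required.

x1=0, x2=1, x3=1, x4=1, x5=1, x6=1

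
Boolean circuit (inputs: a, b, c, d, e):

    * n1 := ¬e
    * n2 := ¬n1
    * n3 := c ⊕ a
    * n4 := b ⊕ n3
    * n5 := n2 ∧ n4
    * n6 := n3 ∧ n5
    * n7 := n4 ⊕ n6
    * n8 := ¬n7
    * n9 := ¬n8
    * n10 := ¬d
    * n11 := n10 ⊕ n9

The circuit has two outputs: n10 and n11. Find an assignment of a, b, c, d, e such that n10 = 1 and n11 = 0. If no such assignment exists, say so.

a=1 b=1 c=1 d=0 e=1

Check with a=1 b=1 c=1 d=0 e=1:
n1 = ¬e = ¬1 = 0
n2 = ¬n1 = ¬0 = 1
n3 = c ⊕ a = 1 ⊕ 1 = 0
n4 = b ⊕ n3 = 1 ⊕ 0 = 1
n5 = n2 ∧ n4 = 1 ∧ 1 = 1
n6 = n3 ∧ n5 = 0 ∧ 1 = 0
n7 = n4 ⊕ n6 = 1 ⊕ 0 = 1
n8 = ¬n7 = ¬1 = 0
n9 = ¬n8 = ¬0 = 1
n10 = ¬d = ¬0 = 1
n11 = n10 ⊕ n9 = 1 ⊕ 1 = 0
So n10 = 1 and n11 = 0.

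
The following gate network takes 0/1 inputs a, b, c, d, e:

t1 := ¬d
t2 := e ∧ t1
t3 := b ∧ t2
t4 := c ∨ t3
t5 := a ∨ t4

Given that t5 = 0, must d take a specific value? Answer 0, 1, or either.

either

Both values of d occur among assignments with t5 = 0:
  d=0: a=0, b=0, c=0, d=0, e=0
  d=1: a=0, b=0, c=0, d=1, e=0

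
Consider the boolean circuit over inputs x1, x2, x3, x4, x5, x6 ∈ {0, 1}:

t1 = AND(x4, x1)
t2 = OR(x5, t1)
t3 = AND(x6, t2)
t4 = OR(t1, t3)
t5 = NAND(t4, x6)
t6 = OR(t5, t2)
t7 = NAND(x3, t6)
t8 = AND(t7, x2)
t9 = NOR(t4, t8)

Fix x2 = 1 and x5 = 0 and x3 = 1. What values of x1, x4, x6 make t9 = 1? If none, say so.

Check with x2 = 1 and x5 = 0 and x3 = 1 and x1=1, x4=0, x6=1:
t1 = AND(x4, x1) = AND(0, 1) = 0
t2 = OR(x5, t1) = OR(0, 0) = 0
t3 = AND(x6, t2) = AND(1, 0) = 0
t4 = OR(t1, t3) = OR(0, 0) = 0
t5 = NAND(t4, x6) = NAND(0, 1) = 1
t6 = OR(t5, t2) = OR(1, 0) = 1
t7 = NAND(x3, t6) = NAND(1, 1) = 0
t8 = AND(t7, x2) = AND(0, 1) = 0
t9 = NOR(t4, t8) = NOR(0, 0) = 1
So t9 = 1.

x1=1, x4=0, x6=1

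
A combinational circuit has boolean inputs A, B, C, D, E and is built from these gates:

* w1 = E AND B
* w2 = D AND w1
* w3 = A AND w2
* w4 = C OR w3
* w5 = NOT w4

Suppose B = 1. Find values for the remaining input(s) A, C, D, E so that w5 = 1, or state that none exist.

A=1 C=0 D=0 E=1

Check with B = 1 and A=1, C=0, D=0, E=1:
w1 = E AND B = 1 AND 1 = 1
w2 = D AND w1 = 0 AND 1 = 0
w3 = A AND w2 = 1 AND 0 = 0
w4 = C OR w3 = 0 OR 0 = 0
w5 = NOT w4 = NOT 0 = 1
So w5 = 1.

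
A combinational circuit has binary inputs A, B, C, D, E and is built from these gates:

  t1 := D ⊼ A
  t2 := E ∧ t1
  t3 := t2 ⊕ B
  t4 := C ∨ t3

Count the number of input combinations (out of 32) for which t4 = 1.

24

t4 = C ∨ t3 must be 1, so at least one of C, t3 is 1.
Enumerating the 32 input combinations, 24 give t4 = 1 and 8 give t4 = 0.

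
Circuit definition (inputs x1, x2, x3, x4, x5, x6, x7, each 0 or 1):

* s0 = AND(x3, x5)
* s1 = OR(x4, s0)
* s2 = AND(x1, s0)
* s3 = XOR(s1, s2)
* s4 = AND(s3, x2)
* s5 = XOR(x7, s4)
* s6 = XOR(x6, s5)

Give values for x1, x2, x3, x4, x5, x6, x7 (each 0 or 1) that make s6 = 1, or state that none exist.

x1=1 x2=1 x3=1 x4=0 x5=0 x6=1 x7=0

Check with x1=1 x2=1 x3=1 x4=0 x5=0 x6=1 x7=0:
s0 = AND(x3, x5) = AND(1, 0) = 0
s1 = OR(x4, s0) = OR(0, 0) = 0
s2 = AND(x1, s0) = AND(1, 0) = 0
s3 = XOR(s1, s2) = XOR(0, 0) = 0
s4 = AND(s3, x2) = AND(0, 1) = 0
s5 = XOR(x7, s4) = XOR(0, 0) = 0
s6 = XOR(x6, s5) = XOR(1, 0) = 1
So s6 = 1 as required.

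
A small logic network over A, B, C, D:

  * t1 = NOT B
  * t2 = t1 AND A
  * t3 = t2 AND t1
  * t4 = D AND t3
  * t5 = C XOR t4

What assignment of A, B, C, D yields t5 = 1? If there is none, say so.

t5 = C XOR t4 must be 1, so C and t4 differ.
Check with A=0, B=1, C=1, D=1:
t1 = NOT B = NOT 1 = 0
t2 = t1 AND A = 0 AND 0 = 0
t3 = t2 AND t1 = 0 AND 0 = 0
t4 = D AND t3 = 1 AND 0 = 0
t5 = C XOR t4 = 1 XOR 0 = 1
So t5 = 1 as required.

A=0, B=1, C=1, D=1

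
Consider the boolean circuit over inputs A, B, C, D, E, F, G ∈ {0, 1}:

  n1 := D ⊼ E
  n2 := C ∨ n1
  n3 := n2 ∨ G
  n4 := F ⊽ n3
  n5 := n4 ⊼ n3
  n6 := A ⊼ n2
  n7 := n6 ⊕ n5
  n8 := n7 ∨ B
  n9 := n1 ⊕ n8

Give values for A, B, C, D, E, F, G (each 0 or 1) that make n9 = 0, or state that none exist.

n9 = n1 ⊕ n8 must be 0, so n1 and n8 are equal.
Check with A=1, B=0, C=1, D=1, E=0, F=1, G=0:
n1 = D ⊼ E = 1 ⊼ 0 = 1
n2 = C ∨ n1 = 1 ∨ 1 = 1
n3 = n2 ∨ G = 1 ∨ 0 = 1
n4 = F ⊽ n3 = 1 ⊽ 1 = 0
n5 = n4 ⊼ n3 = 0 ⊼ 1 = 1
n6 = A ⊼ n2 = 1 ⊼ 1 = 0
n7 = n6 ⊕ n5 = 0 ⊕ 1 = 1
n8 = n7 ∨ B = 1 ∨ 0 = 1
n9 = n1 ⊕ n8 = 1 ⊕ 1 = 0
So n9 = 0 as required.

A=1, B=0, C=1, D=1, E=0, F=1, G=0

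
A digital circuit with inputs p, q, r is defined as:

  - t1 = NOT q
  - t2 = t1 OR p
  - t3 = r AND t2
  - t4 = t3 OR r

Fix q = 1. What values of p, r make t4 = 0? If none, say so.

p=0 r=0

t4 = t3 OR r must be 0, so both t3 = 0 and r = 0.
t3 = r AND t2 must be 0, so at least one of r, t2 is 0.
Check with q = 1 and p=0, r=0:
t1 = NOT q = NOT 1 = 0
t2 = t1 OR p = 0 OR 0 = 0
t3 = r AND t2 = 0 AND 0 = 0
t4 = t3 OR r = 0 OR 0 = 0
So t4 = 0.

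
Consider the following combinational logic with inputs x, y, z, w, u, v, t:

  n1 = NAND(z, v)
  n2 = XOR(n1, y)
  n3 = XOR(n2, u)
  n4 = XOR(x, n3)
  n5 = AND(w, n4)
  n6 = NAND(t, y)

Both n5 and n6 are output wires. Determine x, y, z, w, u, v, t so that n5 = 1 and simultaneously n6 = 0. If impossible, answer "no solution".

Check with x=0 y=1 z=1 w=1 u=1 v=0 t=1:
n1 = NAND(z, v) = NAND(1, 0) = 1
n2 = XOR(n1, y) = XOR(1, 1) = 0
n3 = XOR(n2, u) = XOR(0, 1) = 1
n4 = XOR(x, n3) = XOR(0, 1) = 1
n5 = AND(w, n4) = AND(1, 1) = 1
n6 = NAND(t, y) = NAND(1, 1) = 0
So n5 = 1 and n6 = 0.

x=0 y=1 z=1 w=1 u=1 v=0 t=1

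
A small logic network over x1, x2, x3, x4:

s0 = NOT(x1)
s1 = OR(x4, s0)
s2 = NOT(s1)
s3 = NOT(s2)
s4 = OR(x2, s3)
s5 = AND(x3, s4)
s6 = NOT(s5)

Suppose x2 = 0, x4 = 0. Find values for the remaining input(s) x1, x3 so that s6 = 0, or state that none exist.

Check with x2 = 0, x4 = 0 and x1=0, x3=1:
s0 = NOT(x1) = NOT 0 = 1
s1 = OR(x4, s0) = OR(0, 1) = 1
s2 = NOT(s1) = NOT 1 = 0
s3 = NOT(s2) = NOT 0 = 1
s4 = OR(x2, s3) = OR(0, 1) = 1
s5 = AND(x3, s4) = AND(1, 1) = 1
s6 = NOT(s5) = NOT 1 = 0
So s6 = 0.

x1=0 x3=1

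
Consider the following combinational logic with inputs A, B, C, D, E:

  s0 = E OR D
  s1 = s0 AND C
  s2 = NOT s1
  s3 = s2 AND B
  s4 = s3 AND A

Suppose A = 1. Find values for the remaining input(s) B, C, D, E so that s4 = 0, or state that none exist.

s4 = s3 AND A must be 0, so at least one of s3, A is 0.
Check with A = 1 and B=1, C=1, D=0, E=1:
s0 = E OR D = 1 OR 0 = 1
s1 = s0 AND C = 1 AND 1 = 1
s2 = NOT s1 = NOT 1 = 0
s3 = s2 AND B = 0 AND 1 = 0
s4 = s3 AND A = 0 AND 1 = 0
So s4 = 0.

B=1, C=1, D=0, E=1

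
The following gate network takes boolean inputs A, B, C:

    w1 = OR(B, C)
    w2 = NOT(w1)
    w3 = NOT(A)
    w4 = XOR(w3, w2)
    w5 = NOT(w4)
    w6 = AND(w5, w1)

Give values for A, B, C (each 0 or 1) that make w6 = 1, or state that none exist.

A=1 B=1 C=1

w6 = AND(w5, w1) must be 1, so both w5 = 1 and w1 = 1.
w5 = NOT(w4) must be 1, so w4 = 0.
Check with A=1 B=1 C=1:
w1 = OR(B, C) = OR(1, 1) = 1
w2 = NOT(w1) = NOT 1 = 0
w3 = NOT(A) = NOT 1 = 0
w4 = XOR(w3, w2) = XOR(0, 0) = 0
w5 = NOT(w4) = NOT 0 = 1
w6 = AND(w5, w1) = AND(1, 1) = 1
So w6 = 1 as required.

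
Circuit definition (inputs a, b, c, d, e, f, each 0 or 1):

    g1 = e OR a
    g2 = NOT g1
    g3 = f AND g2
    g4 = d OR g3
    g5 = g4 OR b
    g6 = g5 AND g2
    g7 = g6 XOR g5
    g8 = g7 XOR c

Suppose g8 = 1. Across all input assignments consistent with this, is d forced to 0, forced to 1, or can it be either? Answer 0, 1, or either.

Both values of d occur among assignments with g8 = 1:
  d=0: a=0, b=0, c=1, d=0, e=0, f=0
  d=1: a=0, b=0, c=0, d=1, e=1, f=0

either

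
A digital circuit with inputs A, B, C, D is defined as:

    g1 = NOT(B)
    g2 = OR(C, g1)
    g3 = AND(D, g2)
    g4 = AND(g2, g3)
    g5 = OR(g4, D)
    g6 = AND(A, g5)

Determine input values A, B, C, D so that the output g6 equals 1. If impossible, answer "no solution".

A=1, B=0, C=1, D=1

Check with A=1, B=0, C=1, D=1:
g1 = NOT(B) = NOT 0 = 1
g2 = OR(C, g1) = OR(1, 1) = 1
g3 = AND(D, g2) = AND(1, 1) = 1
g4 = AND(g2, g3) = AND(1, 1) = 1
g5 = OR(g4, D) = OR(1, 1) = 1
g6 = AND(A, g5) = AND(1, 1) = 1
So g6 = 1 as required.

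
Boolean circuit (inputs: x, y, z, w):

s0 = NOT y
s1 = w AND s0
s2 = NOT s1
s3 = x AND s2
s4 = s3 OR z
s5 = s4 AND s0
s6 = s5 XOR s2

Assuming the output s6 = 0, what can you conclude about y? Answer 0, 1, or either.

0

s6 = s5 XOR s2 must be 0, so s5 and s2 are equal.
Every assignment with s6 = 0 has y = 0; there are 5 such assignment(s).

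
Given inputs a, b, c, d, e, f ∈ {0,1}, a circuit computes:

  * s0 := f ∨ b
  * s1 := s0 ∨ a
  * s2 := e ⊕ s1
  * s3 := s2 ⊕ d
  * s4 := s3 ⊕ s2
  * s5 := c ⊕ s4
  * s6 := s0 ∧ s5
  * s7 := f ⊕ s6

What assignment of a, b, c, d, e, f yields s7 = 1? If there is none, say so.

s7 = f ⊕ s6 must be 1, so f and s6 differ.
Check with a=0, b=0, c=1, d=1, e=1, f=1:
s0 = f ∨ b = 1 ∨ 0 = 1
s1 = s0 ∨ a = 1 ∨ 0 = 1
s2 = e ⊕ s1 = 1 ⊕ 1 = 0
s3 = s2 ⊕ d = 0 ⊕ 1 = 1
s4 = s3 ⊕ s2 = 1 ⊕ 0 = 1
s5 = c ⊕ s4 = 1 ⊕ 1 = 0
s6 = s0 ∧ s5 = 1 ∧ 0 = 0
s7 = f ⊕ s6 = 1 ⊕ 0 = 1
So s7 = 1 as required.

a=0, b=0, c=1, d=1, e=1, f=1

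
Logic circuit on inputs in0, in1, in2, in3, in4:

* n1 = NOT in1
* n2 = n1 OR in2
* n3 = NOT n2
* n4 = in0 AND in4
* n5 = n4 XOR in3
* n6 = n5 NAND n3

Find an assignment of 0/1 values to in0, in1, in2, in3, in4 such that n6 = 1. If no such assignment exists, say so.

in0=0, in1=0, in2=1, in3=0, in4=0

Check with in0=0, in1=0, in2=1, in3=0, in4=0:
n1 = NOT in1 = NOT 0 = 1
n2 = n1 OR in2 = 1 OR 1 = 1
n3 = NOT n2 = NOT 1 = 0
n4 = in0 AND in4 = 0 AND 0 = 0
n5 = n4 XOR in3 = 0 XOR 0 = 0
n6 = n5 NAND n3 = 0 NAND 0 = 1
So n6 = 1 as required.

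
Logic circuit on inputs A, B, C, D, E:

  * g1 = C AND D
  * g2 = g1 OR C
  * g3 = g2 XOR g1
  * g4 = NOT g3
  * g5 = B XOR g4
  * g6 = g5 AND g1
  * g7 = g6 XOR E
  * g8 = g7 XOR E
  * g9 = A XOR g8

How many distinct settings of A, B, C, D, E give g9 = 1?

16

g9 = A XOR g8 must be 1, so A and g8 differ.
Enumerating the 32 input combinations, 16 give g9 = 1 and 16 give g9 = 0.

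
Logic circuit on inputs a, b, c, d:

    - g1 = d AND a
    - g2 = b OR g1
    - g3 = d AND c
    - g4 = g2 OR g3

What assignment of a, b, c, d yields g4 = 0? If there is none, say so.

g4 = g2 OR g3 must be 0, so both g2 = 0 and g3 = 0.
g2 = b OR g1 must be 0, so both b = 0 and g1 = 0.
Check with a=0, b=0, c=1, d=0:
g1 = d AND a = 0 AND 0 = 0
g2 = b OR g1 = 0 OR 0 = 0
g3 = d AND c = 0 AND 1 = 0
g4 = g2 OR g3 = 0 OR 0 = 0
So g4 = 0 as required.

a=0, b=0, c=1, d=0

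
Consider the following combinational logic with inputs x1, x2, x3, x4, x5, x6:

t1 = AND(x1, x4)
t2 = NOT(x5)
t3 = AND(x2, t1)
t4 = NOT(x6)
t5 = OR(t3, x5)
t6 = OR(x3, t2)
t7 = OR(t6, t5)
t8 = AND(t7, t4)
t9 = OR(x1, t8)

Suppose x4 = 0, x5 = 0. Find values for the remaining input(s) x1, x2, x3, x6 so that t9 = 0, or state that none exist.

x1=0 x2=1 x3=0 x6=1

t9 = OR(x1, t8) must be 0, so both x1 = 0 and t8 = 0.
t8 = AND(t7, t4) must be 0, so at least one of t7, t4 is 0.
Check with x4 = 0, x5 = 0 and x1=0, x2=1, x3=0, x6=1:
t1 = AND(x1, x4) = AND(0, 0) = 0
t2 = NOT(x5) = NOT 0 = 1
t3 = AND(x2, t1) = AND(1, 0) = 0
t4 = NOT(x6) = NOT 1 = 0
t5 = OR(t3, x5) = OR(0, 0) = 0
t6 = OR(x3, t2) = OR(0, 1) = 1
t7 = OR(t6, t5) = OR(1, 0) = 1
t8 = AND(t7, t4) = AND(1, 0) = 0
t9 = OR(x1, t8) = OR(0, 0) = 0
So t9 = 0.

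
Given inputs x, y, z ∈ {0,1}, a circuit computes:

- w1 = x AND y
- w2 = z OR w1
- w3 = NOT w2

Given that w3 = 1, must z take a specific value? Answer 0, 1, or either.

0

w3 = NOT w2 must be 1, so w2 = 0.
w2 = z OR w1 must be 0, so both z = 0 and w1 = 0.
Every assignment with w3 = 1 has z = 0; there are 3 such assignment(s).
  x=0, y=0, z=0
  x=0, y=1, z=0
  x=1, y=0, z=0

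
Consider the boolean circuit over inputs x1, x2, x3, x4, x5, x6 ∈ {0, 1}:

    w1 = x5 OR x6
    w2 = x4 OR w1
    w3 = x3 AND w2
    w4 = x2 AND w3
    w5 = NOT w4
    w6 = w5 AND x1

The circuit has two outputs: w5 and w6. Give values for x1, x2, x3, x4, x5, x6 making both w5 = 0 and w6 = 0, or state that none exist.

Check with x1=1, x2=1, x3=1, x4=1, x5=1, x6=1:
w1 = x5 OR x6 = 1 OR 1 = 1
w2 = x4 OR w1 = 1 OR 1 = 1
w3 = x3 AND w2 = 1 AND 1 = 1
w4 = x2 AND w3 = 1 AND 1 = 1
w5 = NOT w4 = NOT 1 = 0
w6 = w5 AND x1 = 0 AND 1 = 0
So w5 = 0 and w6 = 0.

x1=1, x2=1, x3=1, x4=1, x5=1, x6=1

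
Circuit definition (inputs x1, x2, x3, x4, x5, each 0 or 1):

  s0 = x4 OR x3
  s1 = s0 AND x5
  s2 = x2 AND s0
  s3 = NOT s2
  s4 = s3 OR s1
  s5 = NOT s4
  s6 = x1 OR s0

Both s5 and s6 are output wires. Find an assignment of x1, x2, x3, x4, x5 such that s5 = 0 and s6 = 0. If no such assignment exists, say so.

x1=0, x2=0, x3=0, x4=0, x5=1

Check with x1=0, x2=0, x3=0, x4=0, x5=1:
s0 = x4 OR x3 = 0 OR 0 = 0
s1 = s0 AND x5 = 0 AND 1 = 0
s2 = x2 AND s0 = 0 AND 0 = 0
s3 = NOT s2 = NOT 0 = 1
s4 = s3 OR s1 = 1 OR 0 = 1
s5 = NOT s4 = NOT 1 = 0
s6 = x1 OR s0 = 0 OR 0 = 0
So s5 = 0 and s6 = 0.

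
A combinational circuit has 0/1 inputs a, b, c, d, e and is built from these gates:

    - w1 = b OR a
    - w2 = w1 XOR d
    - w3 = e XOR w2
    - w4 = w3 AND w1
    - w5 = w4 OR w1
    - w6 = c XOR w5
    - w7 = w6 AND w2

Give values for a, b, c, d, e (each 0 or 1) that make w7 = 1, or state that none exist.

a=1 b=0 c=0 d=0 e=1

Check with a=1 b=0 c=0 d=0 e=1:
w1 = b OR a = 0 OR 1 = 1
w2 = w1 XOR d = 1 XOR 0 = 1
w3 = e XOR w2 = 1 XOR 1 = 0
w4 = w3 AND w1 = 0 AND 1 = 0
w5 = w4 OR w1 = 0 OR 1 = 1
w6 = c XOR w5 = 0 XOR 1 = 1
w7 = w6 AND w2 = 1 AND 1 = 1
So w7 = 1 as required.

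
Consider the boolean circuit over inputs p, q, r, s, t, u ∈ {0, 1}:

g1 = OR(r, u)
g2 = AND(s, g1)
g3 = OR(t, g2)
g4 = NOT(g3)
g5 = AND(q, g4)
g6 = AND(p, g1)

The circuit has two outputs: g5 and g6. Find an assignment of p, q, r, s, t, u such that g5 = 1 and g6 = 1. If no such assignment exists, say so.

p=1, q=1, r=1, s=0, t=0, u=0

Check with p=1, q=1, r=1, s=0, t=0, u=0:
g1 = OR(r, u) = OR(1, 0) = 1
g2 = AND(s, g1) = AND(0, 1) = 0
g3 = OR(t, g2) = OR(0, 0) = 0
g4 = NOT(g3) = NOT 0 = 1
g5 = AND(q, g4) = AND(1, 1) = 1
g6 = AND(p, g1) = AND(1, 1) = 1
So g5 = 1 and g6 = 1.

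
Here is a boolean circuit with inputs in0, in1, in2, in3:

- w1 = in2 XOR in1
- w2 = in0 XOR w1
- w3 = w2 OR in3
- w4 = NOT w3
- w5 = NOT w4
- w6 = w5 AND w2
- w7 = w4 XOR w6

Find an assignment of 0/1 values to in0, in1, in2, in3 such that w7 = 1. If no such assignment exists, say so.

in0=1 in1=0 in2=0 in3=0

w7 = w4 XOR w6 must be 1, so w4 and w6 differ.
Check with in0=1 in1=0 in2=0 in3=0:
w1 = in2 XOR in1 = 0 XOR 0 = 0
w2 = in0 XOR w1 = 1 XOR 0 = 1
w3 = w2 OR in3 = 1 OR 0 = 1
w4 = NOT w3 = NOT 1 = 0
w5 = NOT w4 = NOT 0 = 1
w6 = w5 AND w2 = 1 AND 1 = 1
w7 = w4 XOR w6 = 0 XOR 1 = 1
So w7 = 1 as required.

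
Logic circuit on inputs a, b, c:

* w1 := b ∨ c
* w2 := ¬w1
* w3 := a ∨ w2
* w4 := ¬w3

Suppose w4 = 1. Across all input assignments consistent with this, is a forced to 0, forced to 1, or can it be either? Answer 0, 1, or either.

0

w4 = ¬w3 must be 1, so w3 = 0.
w3 = a ∨ w2 must be 0, so both a = 0 and w2 = 0.
w2 = ¬w1 must be 0, so w1 = 1.
Every assignment with w4 = 1 has a = 0; there are 3 such assignment(s).
  a=0, b=0, c=1
  a=0, b=1, c=0
  a=0, b=1, c=1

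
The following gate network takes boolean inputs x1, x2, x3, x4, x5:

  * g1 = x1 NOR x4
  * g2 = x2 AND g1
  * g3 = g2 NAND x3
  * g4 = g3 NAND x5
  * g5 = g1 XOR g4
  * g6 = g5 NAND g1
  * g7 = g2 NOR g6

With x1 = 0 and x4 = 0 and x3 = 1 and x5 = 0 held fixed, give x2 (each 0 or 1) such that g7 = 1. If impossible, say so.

no solution exists

With x1 = 0 and x4 = 0 and x3 = 1 and x5 = 0 fixed, none of the 2 settings of x2 give g7 = 1.
For example, with x2=0:
g1 = x1 NOR x4 = 0 NOR 0 = 1
g2 = x2 AND g1 = 0 AND 1 = 0
g3 = g2 NAND x3 = 0 NAND 1 = 1
g4 = g3 NAND x5 = 1 NAND 0 = 1
g5 = g1 XOR g4 = 1 XOR 1 = 0
g6 = g5 NAND g1 = 0 NAND 1 = 1
g7 = g2 NOR g6 = 0 NOR 1 = 0
giving g7 = 0 ≠ 1.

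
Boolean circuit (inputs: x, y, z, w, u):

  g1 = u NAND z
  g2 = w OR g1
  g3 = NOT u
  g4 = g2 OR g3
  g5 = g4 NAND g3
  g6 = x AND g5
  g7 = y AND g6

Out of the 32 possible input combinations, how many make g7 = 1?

4

g7 = y AND g6 must be 1, so both y = 1 and g6 = 1.
Satisfying assignments:
  x=1, y=1, z=0, w=0, u=1
  x=1, y=1, z=0, w=1, u=1
  x=1, y=1, z=1, w=0, u=1
  x=1, y=1, z=1, w=1, u=1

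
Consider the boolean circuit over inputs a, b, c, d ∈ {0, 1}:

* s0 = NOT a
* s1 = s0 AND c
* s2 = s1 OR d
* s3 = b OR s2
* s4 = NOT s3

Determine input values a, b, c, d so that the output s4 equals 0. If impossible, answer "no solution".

a=0, b=1, c=1, d=0

s4 = NOT s3 must be 0, so s3 = 1.
s3 = b OR s2 must be 1, so at least one of b, s2 is 1.
Check with a=0, b=1, c=1, d=0:
s0 = NOT a = NOT 0 = 1
s1 = s0 AND c = 1 AND 1 = 1
s2 = s1 OR d = 1 OR 0 = 1
s3 = b OR s2 = 1 OR 1 = 1
s4 = NOT s3 = NOT 1 = 0
So s4 = 0 as required.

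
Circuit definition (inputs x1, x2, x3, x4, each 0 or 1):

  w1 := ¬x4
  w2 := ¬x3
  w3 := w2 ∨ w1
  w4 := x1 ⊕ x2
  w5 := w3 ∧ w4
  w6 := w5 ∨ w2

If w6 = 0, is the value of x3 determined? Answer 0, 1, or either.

w6 = w5 ∨ w2 must be 0, so both w5 = 0 and w2 = 0.
w5 = w3 ∧ w4 must be 0, so at least one of w3, w4 is 0.
Every assignment with w6 = 0 has x3 = 1; there are 6 such assignment(s).

1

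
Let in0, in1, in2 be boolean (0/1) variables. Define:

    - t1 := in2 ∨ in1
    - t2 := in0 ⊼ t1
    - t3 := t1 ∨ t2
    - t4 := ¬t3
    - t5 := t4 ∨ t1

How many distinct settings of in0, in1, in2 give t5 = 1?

6

t5 = t4 ∨ t1 must be 1, so at least one of t4, t1 is 1.
Satisfying assignments:
  in0=0, in1=0, in2=1
  in0=0, in1=1, in2=0
  in0=0, in1=1, in2=1
  in0=1, in1=0, in2=1
  in0=1, in1=1, in2=0
  in0=1, in1=1, in2=1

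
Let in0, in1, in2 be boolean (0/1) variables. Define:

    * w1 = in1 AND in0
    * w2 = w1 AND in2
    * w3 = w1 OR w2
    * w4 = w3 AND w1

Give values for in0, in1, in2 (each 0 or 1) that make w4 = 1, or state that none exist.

in0=1 in1=1 in2=0

Check with in0=1 in1=1 in2=0:
w1 = in1 AND in0 = 1 AND 1 = 1
w2 = w1 AND in2 = 1 AND 0 = 0
w3 = w1 OR w2 = 1 OR 0 = 1
w4 = w3 AND w1 = 1 AND 1 = 1
So w4 = 1 as required.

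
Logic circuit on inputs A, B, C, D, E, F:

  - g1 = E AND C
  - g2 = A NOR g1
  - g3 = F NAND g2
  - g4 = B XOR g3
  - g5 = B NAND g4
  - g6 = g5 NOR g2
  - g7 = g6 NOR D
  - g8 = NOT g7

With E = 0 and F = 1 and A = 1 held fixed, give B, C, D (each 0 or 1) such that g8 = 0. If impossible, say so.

g8 = NOT g7 must be 0, so g7 = 1.
g7 = g6 NOR D must be 1, so both g6 = 0 and D = 0.
Check with E = 0 and F = 1 and A = 1 and B=0, C=1, D=0:
g1 = E AND C = 0 AND 1 = 0
g2 = A NOR g1 = 1 NOR 0 = 0
g3 = F NAND g2 = 1 NAND 0 = 1
g4 = B XOR g3 = 0 XOR 1 = 1
g5 = B NAND g4 = 0 NAND 1 = 1
g6 = g5 NOR g2 = 1 NOR 0 = 0
g7 = g6 NOR D = 0 NOR 0 = 1
g8 = NOT g7 = NOT 1 = 0
So g8 = 0.

B=0 C=1 D=0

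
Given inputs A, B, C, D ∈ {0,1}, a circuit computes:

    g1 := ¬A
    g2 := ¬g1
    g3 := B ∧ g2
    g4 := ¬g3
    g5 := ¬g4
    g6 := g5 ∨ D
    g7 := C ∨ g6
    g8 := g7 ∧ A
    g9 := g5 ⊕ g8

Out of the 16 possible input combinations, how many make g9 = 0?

13

g9 = g5 ⊕ g8 must be 0, so g5 and g8 are equal.
Enumerating the 16 input combinations, 13 give g9 = 0 and 3 give g9 = 1.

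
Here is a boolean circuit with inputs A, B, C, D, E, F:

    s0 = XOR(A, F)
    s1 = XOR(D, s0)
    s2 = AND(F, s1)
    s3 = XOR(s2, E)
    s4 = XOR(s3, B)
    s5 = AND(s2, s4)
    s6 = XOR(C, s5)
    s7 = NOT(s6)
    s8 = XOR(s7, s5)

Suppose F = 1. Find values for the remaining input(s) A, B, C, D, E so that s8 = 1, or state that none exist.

A=1, B=0, C=0, D=0, E=0

Check with F = 1 and A=1, B=0, C=0, D=0, E=0:
s0 = XOR(A, F) = XOR(1, 1) = 0
s1 = XOR(D, s0) = XOR(0, 0) = 0
s2 = AND(F, s1) = AND(1, 0) = 0
s3 = XOR(s2, E) = XOR(0, 0) = 0
s4 = XOR(s3, B) = XOR(0, 0) = 0
s5 = AND(s2, s4) = AND(0, 0) = 0
s6 = XOR(C, s5) = XOR(0, 0) = 0
s7 = NOT(s6) = NOT 0 = 1
s8 = XOR(s7, s5) = XOR(1, 0) = 1
So s8 = 1.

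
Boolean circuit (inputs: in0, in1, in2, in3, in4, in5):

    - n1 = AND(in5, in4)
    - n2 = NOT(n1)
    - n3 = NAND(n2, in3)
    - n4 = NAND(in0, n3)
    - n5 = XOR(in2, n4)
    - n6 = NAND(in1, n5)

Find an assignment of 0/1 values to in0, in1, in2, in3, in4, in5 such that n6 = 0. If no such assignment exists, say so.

in0=0 in1=1 in2=0 in3=1 in4=1 in5=1

n6 = NAND(in1, n5) must be 0, so both in1 = 1 and n5 = 1.
n5 = XOR(in2, n4) must be 1, so in2 and n4 differ.
Check with in0=0 in1=1 in2=0 in3=1 in4=1 in5=1:
n1 = AND(in5, in4) = AND(1, 1) = 1
n2 = NOT(n1) = NOT 1 = 0
n3 = NAND(n2, in3) = NAND(0, 1) = 1
n4 = NAND(in0, n3) = NAND(0, 1) = 1
n5 = XOR(in2, n4) = XOR(0, 1) = 1
n6 = NAND(in1, n5) = NAND(1, 1) = 0
So n6 = 0 as required.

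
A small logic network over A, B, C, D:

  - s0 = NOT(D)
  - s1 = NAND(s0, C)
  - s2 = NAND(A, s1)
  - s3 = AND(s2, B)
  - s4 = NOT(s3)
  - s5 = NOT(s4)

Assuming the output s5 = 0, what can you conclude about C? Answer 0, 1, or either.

either

Both values of C occur among assignments with s5 = 0:
  C=0: A=0, B=0, C=0, D=0
  C=1: A=0, B=0, C=1, D=0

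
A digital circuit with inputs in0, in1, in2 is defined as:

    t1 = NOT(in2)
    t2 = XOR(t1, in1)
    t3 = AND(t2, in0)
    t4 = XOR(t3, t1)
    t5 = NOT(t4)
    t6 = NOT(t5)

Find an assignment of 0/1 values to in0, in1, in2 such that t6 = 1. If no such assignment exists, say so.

Check with in0=1, in1=1, in2=0:
t1 = NOT(in2) = NOT 0 = 1
t2 = XOR(t1, in1) = XOR(1, 1) = 0
t3 = AND(t2, in0) = AND(0, 1) = 0
t4 = XOR(t3, t1) = XOR(0, 1) = 1
t5 = NOT(t4) = NOT 1 = 0
t6 = NOT(t5) = NOT 0 = 1
So t6 = 1 as required.

in0=1, in1=1, in2=0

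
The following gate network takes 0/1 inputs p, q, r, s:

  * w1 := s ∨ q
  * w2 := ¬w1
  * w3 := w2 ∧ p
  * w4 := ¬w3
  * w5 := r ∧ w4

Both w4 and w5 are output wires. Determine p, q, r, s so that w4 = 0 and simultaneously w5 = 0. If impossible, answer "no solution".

p=1 q=0 r=1 s=0

Check with p=1 q=0 r=1 s=0:
w1 = s ∨ q = 0 ∨ 0 = 0
w2 = ¬w1 = ¬0 = 1
w3 = w2 ∧ p = 1 ∧ 1 = 1
w4 = ¬w3 = ¬1 = 0
w5 = r ∧ w4 = 1 ∧ 0 = 0
So w4 = 0 and w5 = 0.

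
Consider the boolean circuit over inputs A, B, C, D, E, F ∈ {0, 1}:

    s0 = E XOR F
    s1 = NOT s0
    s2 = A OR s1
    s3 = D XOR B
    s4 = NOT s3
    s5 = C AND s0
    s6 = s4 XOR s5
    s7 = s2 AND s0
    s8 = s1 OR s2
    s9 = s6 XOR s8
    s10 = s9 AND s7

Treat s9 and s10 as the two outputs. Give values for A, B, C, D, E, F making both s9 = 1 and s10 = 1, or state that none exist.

A=1 B=0 C=0 D=1 E=1 F=0

Check with A=1 B=0 C=0 D=1 E=1 F=0:
s0 = E XOR F = 1 XOR 0 = 1
s1 = NOT s0 = NOT 1 = 0
s2 = A OR s1 = 1 OR 0 = 1
s3 = D XOR B = 1 XOR 0 = 1
s4 = NOT s3 = NOT 1 = 0
s5 = C AND s0 = 0 AND 1 = 0
s6 = s4 XOR s5 = 0 XOR 0 = 0
s7 = s2 AND s0 = 1 AND 1 = 1
s8 = s1 OR s2 = 0 OR 1 = 1
s9 = s6 XOR s8 = 0 XOR 1 = 1
s10 = s9 AND s7 = 1 AND 1 = 1
So s9 = 1 and s10 = 1.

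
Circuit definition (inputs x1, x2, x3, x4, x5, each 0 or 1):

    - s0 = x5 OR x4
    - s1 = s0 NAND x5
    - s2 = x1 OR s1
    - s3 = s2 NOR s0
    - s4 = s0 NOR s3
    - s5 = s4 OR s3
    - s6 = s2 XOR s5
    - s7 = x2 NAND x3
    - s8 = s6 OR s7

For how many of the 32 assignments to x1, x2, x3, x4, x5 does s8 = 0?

4

s8 = s6 OR s7 must be 0, so both s6 = 0 and s7 = 0.
s6 = s2 XOR s5 must be 0, so s2 and s5 are equal.
Satisfying assignments:
  x1=0, x2=1, x3=1, x4=0, x5=0
  x1=0, x2=1, x3=1, x4=0, x5=1
  x1=0, x2=1, x3=1, x4=1, x5=1
  x1=1, x2=1, x3=1, x4=0, x5=0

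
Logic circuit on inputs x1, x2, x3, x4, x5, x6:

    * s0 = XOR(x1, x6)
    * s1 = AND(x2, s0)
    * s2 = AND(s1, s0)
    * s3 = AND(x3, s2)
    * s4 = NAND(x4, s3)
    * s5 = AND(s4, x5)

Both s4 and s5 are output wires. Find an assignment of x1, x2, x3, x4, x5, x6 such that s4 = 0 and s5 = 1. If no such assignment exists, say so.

no solution exists

Across all 64 input combinations, none give both s4 = 0 and s5 = 1.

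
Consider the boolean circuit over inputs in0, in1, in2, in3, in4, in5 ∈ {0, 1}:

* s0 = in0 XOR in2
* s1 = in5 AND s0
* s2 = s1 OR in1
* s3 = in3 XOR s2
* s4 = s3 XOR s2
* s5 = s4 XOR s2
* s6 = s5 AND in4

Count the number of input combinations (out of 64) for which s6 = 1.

s6 = s5 AND in4 must be 1, so both s5 = 1 and in4 = 1.
Enumerating the 64 input combinations, 16 give s6 = 1 and 48 give s6 = 0.

16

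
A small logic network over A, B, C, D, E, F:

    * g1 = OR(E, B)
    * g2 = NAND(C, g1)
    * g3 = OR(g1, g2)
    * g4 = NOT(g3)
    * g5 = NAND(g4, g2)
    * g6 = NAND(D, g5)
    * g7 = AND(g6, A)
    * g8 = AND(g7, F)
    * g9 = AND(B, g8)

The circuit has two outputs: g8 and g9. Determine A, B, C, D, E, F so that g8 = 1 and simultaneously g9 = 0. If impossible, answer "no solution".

A=1 B=0 C=1 D=0 E=1 F=1

Check with A=1 B=0 C=1 D=0 E=1 F=1:
g1 = OR(E, B) = OR(1, 0) = 1
g2 = NAND(C, g1) = NAND(1, 1) = 0
g3 = OR(g1, g2) = OR(1, 0) = 1
g4 = NOT(g3) = NOT 1 = 0
g5 = NAND(g4, g2) = NAND(0, 0) = 1
g6 = NAND(D, g5) = NAND(0, 1) = 1
g7 = AND(g6, A) = AND(1, 1) = 1
g8 = AND(g7, F) = AND(1, 1) = 1
g9 = AND(B, g8) = AND(0, 1) = 0
So g8 = 1 and g9 = 0.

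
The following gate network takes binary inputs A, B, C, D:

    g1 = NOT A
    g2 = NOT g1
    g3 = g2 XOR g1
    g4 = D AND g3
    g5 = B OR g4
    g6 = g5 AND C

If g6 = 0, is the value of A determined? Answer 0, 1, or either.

either

Both values of A occur among assignments with g6 = 0:
  A=0: A=0, B=0, C=0, D=0
  A=1: A=1, B=0, C=0, D=0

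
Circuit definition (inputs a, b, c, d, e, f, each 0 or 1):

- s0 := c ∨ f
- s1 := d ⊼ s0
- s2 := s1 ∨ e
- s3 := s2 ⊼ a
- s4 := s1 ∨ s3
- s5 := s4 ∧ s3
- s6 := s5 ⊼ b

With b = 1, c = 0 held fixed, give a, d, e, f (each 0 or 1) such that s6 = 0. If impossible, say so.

s6 = s5 ⊼ b must be 0, so both s5 = 1 and b = 1.
Check with b = 1, c = 0 and a=0, d=0, e=1, f=1:
s0 = c ∨ f = 0 ∨ 1 = 1
s1 = d ⊼ s0 = 0 ⊼ 1 = 1
s2 = s1 ∨ e = 1 ∨ 1 = 1
s3 = s2 ⊼ a = 1 ⊼ 0 = 1
s4 = s1 ∨ s3 = 1 ∨ 1 = 1
s5 = s4 ∧ s3 = 1 ∧ 1 = 1
s6 = s5 ⊼ b = 1 ⊼ 1 = 0
So s6 = 0.

a=0 d=0 e=1 f=1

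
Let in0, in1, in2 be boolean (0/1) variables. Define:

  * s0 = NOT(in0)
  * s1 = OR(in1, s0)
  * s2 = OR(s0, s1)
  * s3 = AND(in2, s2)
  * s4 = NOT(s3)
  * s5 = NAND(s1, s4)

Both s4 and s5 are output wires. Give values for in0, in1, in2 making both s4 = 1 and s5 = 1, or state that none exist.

in0=1, in1=0, in2=1

Check with in0=1, in1=0, in2=1:
s0 = NOT(in0) = NOT 1 = 0
s1 = OR(in1, s0) = OR(0, 0) = 0
s2 = OR(s0, s1) = OR(0, 0) = 0
s3 = AND(in2, s2) = AND(1, 0) = 0
s4 = NOT(s3) = NOT 0 = 1
s5 = NAND(s1, s4) = NAND(0, 1) = 1
So s4 = 1 and s5 = 1.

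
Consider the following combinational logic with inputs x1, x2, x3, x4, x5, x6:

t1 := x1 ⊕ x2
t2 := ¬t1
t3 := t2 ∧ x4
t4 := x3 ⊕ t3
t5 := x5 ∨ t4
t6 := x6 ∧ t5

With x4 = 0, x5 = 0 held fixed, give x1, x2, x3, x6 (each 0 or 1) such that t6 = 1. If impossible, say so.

t6 = x6 ∧ t5 must be 1, so both x6 = 1 and t5 = 1.
Check with x4 = 0, x5 = 0 and x1=0, x2=0, x3=1, x6=1:
t1 = x1 ⊕ x2 = 0 ⊕ 0 = 0
t2 = ¬t1 = ¬0 = 1
t3 = t2 ∧ x4 = 1 ∧ 0 = 0
t4 = x3 ⊕ t3 = 1 ⊕ 0 = 1
t5 = x5 ∨ t4 = 0 ∨ 1 = 1
t6 = x6 ∧ t5 = 1 ∧ 1 = 1
So t6 = 1.

x1=0, x2=0, x3=1, x6=1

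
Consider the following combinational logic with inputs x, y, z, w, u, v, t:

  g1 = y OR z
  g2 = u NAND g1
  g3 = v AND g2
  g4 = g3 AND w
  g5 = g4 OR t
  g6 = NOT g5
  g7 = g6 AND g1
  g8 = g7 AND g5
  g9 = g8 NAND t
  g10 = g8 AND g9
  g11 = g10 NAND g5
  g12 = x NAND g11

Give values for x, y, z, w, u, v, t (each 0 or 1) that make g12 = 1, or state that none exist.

g12 = x NAND g11 must be 1, so at least one of x, g11 is 0.
Check with x=0 y=1 z=1 w=0 u=0 v=1 t=1:
g1 = y OR z = 1 OR 1 = 1
g2 = u NAND g1 = 0 NAND 1 = 1
g3 = v AND g2 = 1 AND 1 = 1
g4 = g3 AND w = 1 AND 0 = 0
g5 = g4 OR t = 0 OR 1 = 1
g6 = NOT g5 = NOT 1 = 0
g7 = g6 AND g1 = 0 AND 1 = 0
g8 = g7 AND g5 = 0 AND 1 = 0
g9 = g8 NAND t = 0 NAND 1 = 1
g10 = g8 AND g9 = 0 AND 1 = 0
g11 = g10 NAND g5 = 0 NAND 1 = 1
g12 = x NAND g11 = 0 NAND 1 = 1
So g12 = 1 as required.

x=0 y=1 z=1 w=0 u=0 v=1 t=1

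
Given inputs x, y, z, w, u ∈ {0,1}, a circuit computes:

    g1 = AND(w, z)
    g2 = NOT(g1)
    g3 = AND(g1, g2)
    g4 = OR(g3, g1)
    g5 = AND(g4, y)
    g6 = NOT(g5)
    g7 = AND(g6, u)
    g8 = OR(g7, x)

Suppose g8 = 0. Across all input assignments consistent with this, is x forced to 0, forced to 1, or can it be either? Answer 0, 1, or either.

0

g8 = OR(g7, x) must be 0, so both g7 = 0 and x = 0.
g7 = AND(g6, u) must be 0, so at least one of g6, u is 0.
Every assignment with g8 = 0 has x = 0; there are 9 such assignment(s).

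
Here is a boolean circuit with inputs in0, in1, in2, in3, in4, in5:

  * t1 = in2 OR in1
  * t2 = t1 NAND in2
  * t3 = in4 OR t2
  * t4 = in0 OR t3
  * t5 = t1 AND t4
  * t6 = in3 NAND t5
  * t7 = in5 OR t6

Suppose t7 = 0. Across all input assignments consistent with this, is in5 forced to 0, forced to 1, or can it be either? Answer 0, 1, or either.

t7 = in5 OR t6 must be 0, so both in5 = 0 and t6 = 0.
t6 = in3 NAND t5 must be 0, so both in3 = 1 and t5 = 1.
Every assignment with t7 = 0 has in5 = 0; there are 10 such assignment(s).

0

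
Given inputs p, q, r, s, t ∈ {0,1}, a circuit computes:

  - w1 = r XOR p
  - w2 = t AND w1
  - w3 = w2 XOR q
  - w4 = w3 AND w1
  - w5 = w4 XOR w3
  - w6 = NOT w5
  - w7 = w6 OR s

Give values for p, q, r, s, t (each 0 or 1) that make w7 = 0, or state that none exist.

p=1, q=1, r=1, s=0, t=1

Check with p=1, q=1, r=1, s=0, t=1:
w1 = r XOR p = 1 XOR 1 = 0
w2 = t AND w1 = 1 AND 0 = 0
w3 = w2 XOR q = 0 XOR 1 = 1
w4 = w3 AND w1 = 1 AND 0 = 0
w5 = w4 XOR w3 = 0 XOR 1 = 1
w6 = NOT w5 = NOT 1 = 0
w7 = w6 OR s = 0 OR 0 = 0
So w7 = 0 as required.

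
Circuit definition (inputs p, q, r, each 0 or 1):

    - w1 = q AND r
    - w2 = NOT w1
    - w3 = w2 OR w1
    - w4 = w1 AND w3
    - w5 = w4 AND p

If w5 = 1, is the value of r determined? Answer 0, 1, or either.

w5 = w4 AND p must be 1, so both w4 = 1 and p = 1.
w4 = w1 AND w3 must be 1, so both w1 = 1 and w3 = 1.
Every assignment with w5 = 1 has r = 1; there are 1 such assignment(s).
  p=1, q=1, r=1

1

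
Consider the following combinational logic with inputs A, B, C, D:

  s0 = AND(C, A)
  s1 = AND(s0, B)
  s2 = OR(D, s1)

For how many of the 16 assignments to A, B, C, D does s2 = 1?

s2 = OR(D, s1) must be 1, so at least one of D, s1 is 1.
Enumerating the 16 input combinations, 9 give s2 = 1 and 7 give s2 = 0.

9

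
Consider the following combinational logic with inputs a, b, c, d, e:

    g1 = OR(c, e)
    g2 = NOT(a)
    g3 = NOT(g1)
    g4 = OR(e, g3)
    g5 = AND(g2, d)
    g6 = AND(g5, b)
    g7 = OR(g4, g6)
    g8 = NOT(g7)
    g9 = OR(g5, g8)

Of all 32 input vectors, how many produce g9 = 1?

14

g9 = OR(g5, g8) must be 1, so at least one of g5, g8 is 1.
Enumerating the 32 input combinations, 14 give g9 = 1 and 18 give g9 = 0.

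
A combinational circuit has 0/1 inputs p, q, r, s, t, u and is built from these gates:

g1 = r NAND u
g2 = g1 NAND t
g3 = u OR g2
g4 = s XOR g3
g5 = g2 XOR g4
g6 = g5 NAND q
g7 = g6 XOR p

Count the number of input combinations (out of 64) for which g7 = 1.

32

g7 = g6 XOR p must be 1, so g6 and p differ.
Enumerating the 64 input combinations, 32 give g7 = 1 and 32 give g7 = 0.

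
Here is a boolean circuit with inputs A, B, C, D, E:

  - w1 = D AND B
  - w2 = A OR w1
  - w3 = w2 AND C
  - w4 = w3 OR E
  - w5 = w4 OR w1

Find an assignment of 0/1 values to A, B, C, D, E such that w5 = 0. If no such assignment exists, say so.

A=1, B=1, C=0, D=0, E=0

Check with A=1, B=1, C=0, D=0, E=0:
w1 = D AND B = 0 AND 1 = 0
w2 = A OR w1 = 1 OR 0 = 1
w3 = w2 AND C = 1 AND 0 = 0
w4 = w3 OR E = 0 OR 0 = 0
w5 = w4 OR w1 = 0 OR 0 = 0
So w5 = 0 as required.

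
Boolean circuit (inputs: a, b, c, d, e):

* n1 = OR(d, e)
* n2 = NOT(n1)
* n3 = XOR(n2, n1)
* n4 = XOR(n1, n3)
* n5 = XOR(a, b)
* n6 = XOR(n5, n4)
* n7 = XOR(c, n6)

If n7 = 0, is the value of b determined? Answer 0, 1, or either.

either

Both values of b occur among assignments with n7 = 0:
  b=0: a=0, b=0, c=0, d=0, e=1
  b=1: a=0, b=1, c=0, d=0, e=0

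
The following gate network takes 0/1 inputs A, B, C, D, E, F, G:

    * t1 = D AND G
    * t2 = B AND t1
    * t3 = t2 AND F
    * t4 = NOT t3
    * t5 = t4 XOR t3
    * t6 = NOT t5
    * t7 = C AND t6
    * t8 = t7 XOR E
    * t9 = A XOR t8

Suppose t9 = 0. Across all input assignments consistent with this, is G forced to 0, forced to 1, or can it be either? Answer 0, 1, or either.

Both values of G occur among assignments with t9 = 0:
  G=0: A=0, B=0, C=0, D=0, E=0, F=0, G=0
  G=1: A=0, B=0, C=0, D=0, E=0, F=0, G=1

either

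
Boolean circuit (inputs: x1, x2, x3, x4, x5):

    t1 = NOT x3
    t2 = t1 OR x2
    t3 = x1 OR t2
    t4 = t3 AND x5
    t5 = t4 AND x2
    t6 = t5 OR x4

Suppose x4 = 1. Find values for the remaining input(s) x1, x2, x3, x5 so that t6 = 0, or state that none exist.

With x4 = 1 fixed, none of the 16 settings of x1, x2, x3, x5 give t6 = 0.
For example, with x1=1, x2=1, x3=0, x5=0:
t1 = NOT x3 = NOT 0 = 1
t2 = t1 OR x2 = 1 OR 1 = 1
t3 = x1 OR t2 = 1 OR 1 = 1
t4 = t3 AND x5 = 1 AND 0 = 0
t5 = t4 AND x2 = 0 AND 1 = 0
t6 = t5 OR x4 = 0 OR 1 = 1
giving t6 = 1 ≠ 0.

no solution exists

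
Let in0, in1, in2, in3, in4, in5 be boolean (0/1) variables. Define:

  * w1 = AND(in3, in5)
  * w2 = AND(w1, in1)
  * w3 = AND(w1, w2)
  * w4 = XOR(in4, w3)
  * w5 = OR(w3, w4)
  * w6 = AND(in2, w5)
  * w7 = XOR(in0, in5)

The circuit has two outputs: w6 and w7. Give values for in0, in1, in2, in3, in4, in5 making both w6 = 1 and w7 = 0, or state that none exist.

Check with in0=1, in1=1, in2=1, in3=0, in4=1, in5=1:
w1 = AND(in3, in5) = AND(0, 1) = 0
w2 = AND(w1, in1) = AND(0, 1) = 0
w3 = AND(w1, w2) = AND(0, 0) = 0
w4 = XOR(in4, w3) = XOR(1, 0) = 1
w5 = OR(w3, w4) = OR(0, 1) = 1
w6 = AND(in2, w5) = AND(1, 1) = 1
w7 = XOR(in0, in5) = XOR(1, 1) = 0
So w6 = 1 and w7 = 0.

in0=1, in1=1, in2=1, in3=0, in4=1, in5=1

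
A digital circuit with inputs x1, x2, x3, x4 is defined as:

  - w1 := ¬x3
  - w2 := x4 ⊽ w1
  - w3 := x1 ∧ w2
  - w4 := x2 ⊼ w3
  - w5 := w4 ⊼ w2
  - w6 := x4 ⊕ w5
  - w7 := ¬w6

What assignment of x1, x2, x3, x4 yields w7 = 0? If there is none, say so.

w7 = ¬w6 must be 0, so w6 = 1.
w6 = x4 ⊕ w5 must be 1, so x4 and w5 differ.
Check with x1=0 x2=1 x3=0 x4=0:
w1 = ¬x3 = ¬0 = 1
w2 = x4 ⊽ w1 = 0 ⊽ 1 = 0
w3 = x1 ∧ w2 = 0 ∧ 0 = 0
w4 = x2 ⊼ w3 = 1 ⊼ 0 = 1
w5 = w4 ⊼ w2 = 1 ⊼ 0 = 1
w6 = x4 ⊕ w5 = 0 ⊕ 1 = 1
w7 = ¬w6 = ¬1 = 0
So w7 = 0 as required.

x1=0 x2=1 x3=0 x4=0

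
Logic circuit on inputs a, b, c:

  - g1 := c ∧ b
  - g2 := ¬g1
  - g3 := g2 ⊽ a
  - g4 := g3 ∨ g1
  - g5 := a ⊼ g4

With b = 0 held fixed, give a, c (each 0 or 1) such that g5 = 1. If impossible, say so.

a=0, c=1

g5 = a ⊼ g4 must be 1, so at least one of a, g4 is 0.
Check with b = 0 and a=0, c=1:
g1 = c ∧ b = 1 ∧ 0 = 0
g2 = ¬g1 = ¬0 = 1
g3 = g2 ⊽ a = 1 ⊽ 0 = 0
g4 = g3 ∨ g1 = 0 ∨ 0 = 0
g5 = a ⊼ g4 = 0 ⊼ 0 = 1
So g5 = 1.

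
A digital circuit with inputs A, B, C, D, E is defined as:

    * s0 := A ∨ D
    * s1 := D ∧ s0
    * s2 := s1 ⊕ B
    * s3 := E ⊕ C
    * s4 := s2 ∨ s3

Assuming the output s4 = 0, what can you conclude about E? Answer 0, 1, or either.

either

Both values of E occur among assignments with s4 = 0:
  E=0: A=0, B=0, C=0, D=0, E=0
  E=1: A=0, B=0, C=1, D=0, E=1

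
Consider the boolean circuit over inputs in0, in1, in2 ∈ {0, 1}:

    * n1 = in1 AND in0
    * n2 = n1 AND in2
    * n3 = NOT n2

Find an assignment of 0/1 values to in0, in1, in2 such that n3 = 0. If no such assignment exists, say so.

in0=1, in1=1, in2=1

Check with in0=1, in1=1, in2=1:
n1 = in1 AND in0 = 1 AND 1 = 1
n2 = n1 AND in2 = 1 AND 1 = 1
n3 = NOT n2 = NOT 1 = 0
So n3 = 0 as required.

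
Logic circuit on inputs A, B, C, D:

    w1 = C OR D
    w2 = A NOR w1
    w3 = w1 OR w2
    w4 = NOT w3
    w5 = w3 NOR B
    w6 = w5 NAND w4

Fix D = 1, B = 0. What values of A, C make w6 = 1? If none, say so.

A=0, C=0

w6 = w5 NAND w4 must be 1, so at least one of w5, w4 is 0.
Check with D = 1, B = 0 and A=0, C=0:
w1 = C OR D = 0 OR 1 = 1
w2 = A NOR w1 = 0 NOR 1 = 0
w3 = w1 OR w2 = 1 OR 0 = 1
w4 = NOT w3 = NOT 1 = 0
w5 = w3 NOR B = 1 NOR 0 = 0
w6 = w5 NAND w4 = 0 NAND 0 = 1
So w6 = 1.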